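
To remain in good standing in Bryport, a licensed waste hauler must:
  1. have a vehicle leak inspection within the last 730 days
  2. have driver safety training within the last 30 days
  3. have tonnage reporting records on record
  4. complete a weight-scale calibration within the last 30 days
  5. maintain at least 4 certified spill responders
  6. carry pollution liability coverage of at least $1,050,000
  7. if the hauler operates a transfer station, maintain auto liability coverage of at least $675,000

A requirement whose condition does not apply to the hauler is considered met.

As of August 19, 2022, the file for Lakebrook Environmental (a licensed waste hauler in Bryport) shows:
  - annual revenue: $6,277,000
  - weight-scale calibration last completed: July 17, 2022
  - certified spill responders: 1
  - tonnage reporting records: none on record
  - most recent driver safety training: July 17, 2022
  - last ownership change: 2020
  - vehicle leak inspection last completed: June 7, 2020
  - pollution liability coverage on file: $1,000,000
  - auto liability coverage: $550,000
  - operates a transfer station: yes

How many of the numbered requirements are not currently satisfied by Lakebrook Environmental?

1. vehicle leak inspection 803 days ago vs limit 730 → not met
2. driver safety training 33 days ago vs limit 30 → not met
3. tonnage reporting records absent → not met
4. weight-scale calibration 33 days ago vs limit 30 → not met
5. certified spill responders 1 < 4 → not met
6. pollution liability coverage $1,000,000 < $1,050,000 → not met
7. condition 'operates a transfer station' holds; auto liability coverage $550,000 < $675,000 → not met
Not met: 7 of 7

7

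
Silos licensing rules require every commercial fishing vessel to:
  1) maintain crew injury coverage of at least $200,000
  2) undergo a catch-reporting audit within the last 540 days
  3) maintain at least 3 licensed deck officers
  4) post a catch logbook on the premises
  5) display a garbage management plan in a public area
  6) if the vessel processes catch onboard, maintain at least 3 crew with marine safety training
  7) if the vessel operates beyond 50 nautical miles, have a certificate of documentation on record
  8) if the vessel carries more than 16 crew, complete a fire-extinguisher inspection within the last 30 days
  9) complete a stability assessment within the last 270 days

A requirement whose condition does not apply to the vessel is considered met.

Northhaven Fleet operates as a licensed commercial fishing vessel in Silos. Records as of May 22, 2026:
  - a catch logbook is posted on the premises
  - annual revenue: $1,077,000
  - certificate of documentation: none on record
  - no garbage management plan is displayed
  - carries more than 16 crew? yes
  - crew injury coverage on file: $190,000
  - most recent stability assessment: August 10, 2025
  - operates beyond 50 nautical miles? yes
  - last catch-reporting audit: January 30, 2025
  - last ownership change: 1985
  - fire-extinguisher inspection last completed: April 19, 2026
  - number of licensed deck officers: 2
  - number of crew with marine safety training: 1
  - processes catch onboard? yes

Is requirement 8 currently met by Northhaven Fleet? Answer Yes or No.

No

8. condition 'carries more than 16 crew' holds; fire-extinguisher inspection 33 days ago vs limit 30 → not met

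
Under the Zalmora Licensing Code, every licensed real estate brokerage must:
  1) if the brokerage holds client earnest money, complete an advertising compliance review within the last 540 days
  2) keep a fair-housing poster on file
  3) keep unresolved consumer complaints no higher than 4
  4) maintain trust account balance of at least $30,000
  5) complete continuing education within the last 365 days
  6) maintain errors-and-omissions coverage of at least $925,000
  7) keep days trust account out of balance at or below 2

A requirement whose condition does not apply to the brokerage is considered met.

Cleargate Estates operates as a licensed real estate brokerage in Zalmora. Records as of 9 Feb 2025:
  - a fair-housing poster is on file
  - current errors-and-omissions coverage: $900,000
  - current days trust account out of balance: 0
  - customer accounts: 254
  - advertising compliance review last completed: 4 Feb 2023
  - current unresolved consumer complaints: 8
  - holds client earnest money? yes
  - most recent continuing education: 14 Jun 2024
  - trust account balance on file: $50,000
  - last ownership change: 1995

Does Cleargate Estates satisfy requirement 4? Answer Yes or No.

Yes

4. trust account balance $50,000 ≥ $30,000 → met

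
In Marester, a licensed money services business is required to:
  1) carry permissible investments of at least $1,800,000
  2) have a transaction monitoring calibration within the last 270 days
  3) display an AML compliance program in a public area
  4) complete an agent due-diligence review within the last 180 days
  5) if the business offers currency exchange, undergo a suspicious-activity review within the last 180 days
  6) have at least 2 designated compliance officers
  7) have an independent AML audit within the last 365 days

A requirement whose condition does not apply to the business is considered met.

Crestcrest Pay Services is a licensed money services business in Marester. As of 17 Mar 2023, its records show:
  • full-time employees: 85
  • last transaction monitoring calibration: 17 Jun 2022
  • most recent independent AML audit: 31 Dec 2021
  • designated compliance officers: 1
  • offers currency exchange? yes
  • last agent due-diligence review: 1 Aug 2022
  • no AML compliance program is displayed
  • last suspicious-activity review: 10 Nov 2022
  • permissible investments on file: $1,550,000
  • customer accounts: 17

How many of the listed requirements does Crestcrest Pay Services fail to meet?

6

1. permissible investments $1,550,000 < $1,800,000 → not met
2. transaction monitoring calibration 273 days ago vs limit 270 → not met
3. AML compliance program absent → not met
4. agent due-diligence review 228 days ago vs limit 180 → not met
5. condition 'offers currency exchange' holds; suspicious-activity review 127 days ago vs limit 180 → met
6. designated compliance officers 1 < 2 → not met
7. independent AML audit 441 days ago vs limit 365 → not met
Not met: 6 of 7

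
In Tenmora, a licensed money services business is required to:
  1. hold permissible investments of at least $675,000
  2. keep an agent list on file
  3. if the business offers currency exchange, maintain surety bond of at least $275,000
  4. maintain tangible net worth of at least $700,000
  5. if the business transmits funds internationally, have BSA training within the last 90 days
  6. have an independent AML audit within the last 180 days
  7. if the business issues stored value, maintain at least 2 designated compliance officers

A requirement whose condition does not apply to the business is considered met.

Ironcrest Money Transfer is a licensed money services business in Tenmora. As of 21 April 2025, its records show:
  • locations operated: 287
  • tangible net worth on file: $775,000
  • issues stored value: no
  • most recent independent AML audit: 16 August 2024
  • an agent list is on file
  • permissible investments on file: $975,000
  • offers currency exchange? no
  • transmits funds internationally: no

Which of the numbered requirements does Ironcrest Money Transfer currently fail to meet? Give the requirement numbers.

1. permissible investments $975,000 ≥ $675,000 → met
2. agent list present → met
3. condition 'offers currency exchange' does not hold → requirement n/a → met
4. tangible net worth $775,000 ≥ $700,000 → met
5. condition 'transmits funds internationally' does not hold → requirement n/a → met
6. independent AML audit 248 days ago vs limit 180 → not met
7. condition 'issues stored value' does not hold → requirement n/a → met
Not met: 6

6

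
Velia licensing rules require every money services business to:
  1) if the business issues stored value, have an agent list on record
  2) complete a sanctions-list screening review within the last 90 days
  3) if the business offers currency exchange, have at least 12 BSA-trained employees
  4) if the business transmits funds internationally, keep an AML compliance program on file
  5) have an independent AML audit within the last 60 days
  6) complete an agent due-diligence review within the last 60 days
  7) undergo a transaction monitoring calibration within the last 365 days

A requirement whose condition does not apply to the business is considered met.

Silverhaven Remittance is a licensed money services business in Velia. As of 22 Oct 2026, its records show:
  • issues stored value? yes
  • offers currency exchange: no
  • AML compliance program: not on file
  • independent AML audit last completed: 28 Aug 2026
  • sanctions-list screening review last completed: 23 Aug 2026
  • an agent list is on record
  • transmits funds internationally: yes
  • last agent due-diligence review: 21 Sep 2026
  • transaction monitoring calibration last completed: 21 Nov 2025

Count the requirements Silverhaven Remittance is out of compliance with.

1

1. condition 'issues stored value' holds; agent list present → met
2. sanctions-list screening review 60 days ago vs limit 90 → met
3. condition 'offers currency exchange' does not hold → requirement n/a → met
4. condition 'transmits funds internationally' holds; AML compliance program absent → not met
5. independent AML audit 55 days ago vs limit 60 → met
6. agent due-diligence review 31 days ago vs limit 60 → met
7. transaction monitoring calibration 335 days ago vs limit 365 → met
Not met: 1 of 7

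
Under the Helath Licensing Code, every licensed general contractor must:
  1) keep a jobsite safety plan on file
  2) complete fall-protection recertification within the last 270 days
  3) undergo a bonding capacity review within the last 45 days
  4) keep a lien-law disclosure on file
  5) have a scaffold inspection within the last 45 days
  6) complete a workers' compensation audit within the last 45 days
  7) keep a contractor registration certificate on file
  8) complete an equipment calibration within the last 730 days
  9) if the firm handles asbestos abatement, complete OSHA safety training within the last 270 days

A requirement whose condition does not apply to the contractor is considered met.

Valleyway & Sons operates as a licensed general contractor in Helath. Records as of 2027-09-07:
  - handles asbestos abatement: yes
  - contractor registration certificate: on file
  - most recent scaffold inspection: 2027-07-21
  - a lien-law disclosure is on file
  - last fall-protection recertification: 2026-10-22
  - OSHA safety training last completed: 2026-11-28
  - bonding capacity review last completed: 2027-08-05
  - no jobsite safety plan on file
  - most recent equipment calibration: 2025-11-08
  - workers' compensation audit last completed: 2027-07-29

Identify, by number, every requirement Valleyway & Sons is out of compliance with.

1, 2, 5, 9

1. jobsite safety plan absent → not met
2. fall-protection recertification 320 days ago vs limit 270 → not met
3. bonding capacity review 33 days ago vs limit 45 → met
4. lien-law disclosure present → met
5. scaffold inspection 48 days ago vs limit 45 → not met
6. workers' compensation audit 40 days ago vs limit 45 → met
7. contractor registration certificate present → met
8. equipment calibration 668 days ago vs limit 730 → met
9. condition 'handles asbestos abatement' holds; OSHA safety training 283 days ago vs limit 270 → not met
Not met: 1, 2, 5, 9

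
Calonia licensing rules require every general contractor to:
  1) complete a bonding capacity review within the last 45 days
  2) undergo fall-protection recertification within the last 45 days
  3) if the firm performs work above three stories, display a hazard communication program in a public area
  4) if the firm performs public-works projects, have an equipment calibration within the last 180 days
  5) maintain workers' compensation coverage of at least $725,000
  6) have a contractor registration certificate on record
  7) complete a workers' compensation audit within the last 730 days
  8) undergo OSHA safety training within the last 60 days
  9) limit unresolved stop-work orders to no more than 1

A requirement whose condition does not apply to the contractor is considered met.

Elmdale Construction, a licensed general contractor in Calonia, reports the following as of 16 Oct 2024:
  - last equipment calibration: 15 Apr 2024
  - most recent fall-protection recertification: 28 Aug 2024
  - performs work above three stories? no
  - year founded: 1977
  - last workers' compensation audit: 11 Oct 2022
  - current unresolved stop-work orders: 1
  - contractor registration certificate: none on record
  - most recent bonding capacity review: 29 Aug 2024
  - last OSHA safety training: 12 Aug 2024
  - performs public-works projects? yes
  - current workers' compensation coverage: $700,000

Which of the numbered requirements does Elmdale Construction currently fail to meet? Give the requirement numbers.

1, 2, 4, 5, 6, 7, 8

1. bonding capacity review 48 days ago vs limit 45 → not met
2. fall-protection recertification 49 days ago vs limit 45 → not met
3. condition 'performs work above three stories' does not hold → requirement n/a → met
4. condition 'performs public-works projects' holds; equipment calibration 184 days ago vs limit 180 → not met
5. workers' compensation coverage $700,000 < $725,000 → not met
6. contractor registration certificate absent → not met
7. workers' compensation audit 736 days ago vs limit 730 → not met
8. OSHA safety training 65 days ago vs limit 60 → not met
9. unresolved stop-work orders 1 ≤ 1 → met
Not met: 1, 2, 4, 5, 6, 7, 8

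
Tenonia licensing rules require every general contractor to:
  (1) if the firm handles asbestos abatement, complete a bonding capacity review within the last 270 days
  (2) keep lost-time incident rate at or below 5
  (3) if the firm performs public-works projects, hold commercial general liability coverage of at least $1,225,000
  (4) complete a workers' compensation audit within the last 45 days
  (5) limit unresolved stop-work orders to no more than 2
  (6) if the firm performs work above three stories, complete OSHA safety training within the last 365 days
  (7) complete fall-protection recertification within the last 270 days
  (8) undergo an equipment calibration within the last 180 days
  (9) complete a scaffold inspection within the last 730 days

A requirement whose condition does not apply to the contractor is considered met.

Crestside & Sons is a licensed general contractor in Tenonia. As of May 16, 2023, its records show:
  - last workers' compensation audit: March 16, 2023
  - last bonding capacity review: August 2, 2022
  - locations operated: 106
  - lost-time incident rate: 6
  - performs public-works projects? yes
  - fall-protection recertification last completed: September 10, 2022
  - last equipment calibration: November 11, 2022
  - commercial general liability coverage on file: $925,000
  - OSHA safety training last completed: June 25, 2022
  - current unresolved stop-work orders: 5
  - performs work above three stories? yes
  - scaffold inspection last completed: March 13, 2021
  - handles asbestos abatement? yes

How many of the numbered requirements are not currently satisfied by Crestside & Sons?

1. condition 'handles asbestos abatement' holds; bonding capacity review 287 days ago vs limit 270 → not met
2. lost-time incident rate 6 > 5 → not met
3. condition 'performs public-works projects' holds; commercial general liability coverage $925,000 < $1,225,000 → not met
4. workers' compensation audit 61 days ago vs limit 45 → not met
5. unresolved stop-work orders 5 > 2 → not met
6. condition 'performs work above three stories' holds; OSHA safety training 325 days ago vs limit 365 → met
7. fall-protection recertification 248 days ago vs limit 270 → met
8. equipment calibration 186 days ago vs limit 180 → not met
9. scaffold inspection 794 days ago vs limit 730 → not met
Not met: 7 of 9

7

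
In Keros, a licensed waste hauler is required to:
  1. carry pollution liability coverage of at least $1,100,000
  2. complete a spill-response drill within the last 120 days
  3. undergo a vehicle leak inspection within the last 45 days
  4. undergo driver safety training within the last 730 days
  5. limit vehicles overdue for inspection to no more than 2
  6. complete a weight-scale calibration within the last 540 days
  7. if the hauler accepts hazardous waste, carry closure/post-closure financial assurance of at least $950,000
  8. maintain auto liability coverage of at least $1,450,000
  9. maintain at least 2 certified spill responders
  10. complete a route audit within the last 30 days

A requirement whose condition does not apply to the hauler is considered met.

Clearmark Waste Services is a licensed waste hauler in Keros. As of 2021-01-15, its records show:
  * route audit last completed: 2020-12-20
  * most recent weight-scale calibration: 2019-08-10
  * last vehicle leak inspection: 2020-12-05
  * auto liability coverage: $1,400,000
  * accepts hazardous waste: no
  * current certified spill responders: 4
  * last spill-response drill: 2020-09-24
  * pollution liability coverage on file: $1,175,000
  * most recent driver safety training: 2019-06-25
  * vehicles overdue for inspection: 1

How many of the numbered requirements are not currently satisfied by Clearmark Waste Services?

1

1. pollution liability coverage $1,175,000 ≥ $1,100,000 → met
2. spill-response drill 113 days ago vs limit 120 → met
3. vehicle leak inspection 41 days ago vs limit 45 → met
4. driver safety training 570 days ago vs limit 730 → met
5. vehicles overdue for inspection 1 ≤ 2 → met
6. weight-scale calibration 524 days ago vs limit 540 → met
7. condition 'accepts hazardous waste' does not hold → requirement n/a → met
8. auto liability coverage $1,400,000 < $1,450,000 → not met
9. certified spill responders 4 ≥ 2 → met
10. route audit 26 days ago vs limit 30 → met
Not met: 1 of 10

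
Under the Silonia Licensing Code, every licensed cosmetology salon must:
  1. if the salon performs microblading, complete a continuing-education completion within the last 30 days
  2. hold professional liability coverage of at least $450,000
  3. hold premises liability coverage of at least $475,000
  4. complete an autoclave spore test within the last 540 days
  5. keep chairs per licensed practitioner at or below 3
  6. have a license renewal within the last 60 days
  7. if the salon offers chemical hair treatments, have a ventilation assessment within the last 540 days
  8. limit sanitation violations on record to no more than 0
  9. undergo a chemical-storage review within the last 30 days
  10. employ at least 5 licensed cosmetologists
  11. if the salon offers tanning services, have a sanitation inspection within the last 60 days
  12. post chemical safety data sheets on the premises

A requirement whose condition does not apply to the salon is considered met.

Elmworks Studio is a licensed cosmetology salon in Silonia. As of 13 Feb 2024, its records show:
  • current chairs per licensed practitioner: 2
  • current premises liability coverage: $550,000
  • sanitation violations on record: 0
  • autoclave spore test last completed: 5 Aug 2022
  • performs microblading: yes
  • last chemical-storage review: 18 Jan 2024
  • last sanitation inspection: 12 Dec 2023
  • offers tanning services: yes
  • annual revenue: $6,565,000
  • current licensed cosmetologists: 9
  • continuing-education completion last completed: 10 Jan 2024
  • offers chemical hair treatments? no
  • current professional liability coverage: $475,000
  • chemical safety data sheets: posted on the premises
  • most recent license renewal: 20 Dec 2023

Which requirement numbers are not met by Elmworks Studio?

1, 4, 11

1. condition 'performs microblading' holds; continuing-education completion 34 days ago vs limit 30 → not met
2. professional liability coverage $475,000 ≥ $450,000 → met
3. premises liability coverage $550,000 ≥ $475,000 → met
4. autoclave spore test 557 days ago vs limit 540 → not met
5. chairs per licensed practitioner 2 ≤ 3 → met
6. license renewal 55 days ago vs limit 60 → met
7. condition 'offers chemical hair treatments' does not hold → requirement n/a → met
8. sanitation violations on record 0 ≤ 0 → met
9. chemical-storage review 26 days ago vs limit 30 → met
10. licensed cosmetologists 9 ≥ 5 → met
11. condition 'offers tanning services' holds; sanitation inspection 63 days ago vs limit 60 → not met
12. chemical safety data sheets present → met
Not met: 1, 4, 11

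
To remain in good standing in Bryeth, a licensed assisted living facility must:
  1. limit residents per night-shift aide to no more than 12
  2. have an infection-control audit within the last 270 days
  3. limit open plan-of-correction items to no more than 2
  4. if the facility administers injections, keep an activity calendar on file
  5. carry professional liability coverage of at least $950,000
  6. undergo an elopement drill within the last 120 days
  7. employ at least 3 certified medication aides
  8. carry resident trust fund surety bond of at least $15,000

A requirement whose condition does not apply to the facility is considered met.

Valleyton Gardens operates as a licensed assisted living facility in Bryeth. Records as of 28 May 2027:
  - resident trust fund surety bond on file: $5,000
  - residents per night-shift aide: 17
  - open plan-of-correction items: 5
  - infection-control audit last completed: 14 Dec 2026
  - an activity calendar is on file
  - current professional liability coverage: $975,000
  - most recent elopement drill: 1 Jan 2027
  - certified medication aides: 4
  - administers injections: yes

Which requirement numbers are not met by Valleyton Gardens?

1. residents per night-shift aide 17 > 12 → not met
2. infection-control audit 165 days ago vs limit 270 → met
3. open plan-of-correction items 5 > 2 → not met
4. condition 'administers injections' holds; activity calendar present → met
5. professional liability coverage $975,000 ≥ $950,000 → met
6. elopement drill 147 days ago vs limit 120 → not met
7. certified medication aides 4 ≥ 3 → met
8. resident trust fund surety bond $5,000 < $15,000 → not met
Not met: 1, 3, 6, 8

1, 3, 6, 8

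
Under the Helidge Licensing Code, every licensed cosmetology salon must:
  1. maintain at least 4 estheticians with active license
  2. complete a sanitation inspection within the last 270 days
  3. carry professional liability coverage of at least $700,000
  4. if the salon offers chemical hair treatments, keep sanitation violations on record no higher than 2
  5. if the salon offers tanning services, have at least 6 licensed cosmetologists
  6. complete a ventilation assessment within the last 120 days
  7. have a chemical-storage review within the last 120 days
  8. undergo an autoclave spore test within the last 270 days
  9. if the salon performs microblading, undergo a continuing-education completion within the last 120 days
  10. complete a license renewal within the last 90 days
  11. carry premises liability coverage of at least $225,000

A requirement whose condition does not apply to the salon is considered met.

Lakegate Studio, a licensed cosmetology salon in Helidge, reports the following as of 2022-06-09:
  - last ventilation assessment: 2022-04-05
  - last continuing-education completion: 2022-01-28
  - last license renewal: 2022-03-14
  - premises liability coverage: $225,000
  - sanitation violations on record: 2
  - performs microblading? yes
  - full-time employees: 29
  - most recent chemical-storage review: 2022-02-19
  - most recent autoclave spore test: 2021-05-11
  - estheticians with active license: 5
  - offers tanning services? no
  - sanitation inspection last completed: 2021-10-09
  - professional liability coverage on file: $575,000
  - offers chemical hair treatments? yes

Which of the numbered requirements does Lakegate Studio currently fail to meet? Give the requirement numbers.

1. estheticians with active license 5 ≥ 4 → met
2. sanitation inspection 243 days ago vs limit 270 → met
3. professional liability coverage $575,000 < $700,000 → not met
4. condition 'offers chemical hair treatments' holds; sanitation violations on record 2 ≤ 2 → met
5. condition 'offers tanning services' does not hold → requirement n/a → met
6. ventilation assessment 65 days ago vs limit 120 → met
7. chemical-storage review 110 days ago vs limit 120 → met
8. autoclave spore test 394 days ago vs limit 270 → not met
9. condition 'performs microblading' holds; continuing-education completion 132 days ago vs limit 120 → not met
10. license renewal 87 days ago vs limit 90 → met
11. premises liability coverage $225,000 ≥ $225,000 → met
Not met: 3, 8, 9

3, 8, 9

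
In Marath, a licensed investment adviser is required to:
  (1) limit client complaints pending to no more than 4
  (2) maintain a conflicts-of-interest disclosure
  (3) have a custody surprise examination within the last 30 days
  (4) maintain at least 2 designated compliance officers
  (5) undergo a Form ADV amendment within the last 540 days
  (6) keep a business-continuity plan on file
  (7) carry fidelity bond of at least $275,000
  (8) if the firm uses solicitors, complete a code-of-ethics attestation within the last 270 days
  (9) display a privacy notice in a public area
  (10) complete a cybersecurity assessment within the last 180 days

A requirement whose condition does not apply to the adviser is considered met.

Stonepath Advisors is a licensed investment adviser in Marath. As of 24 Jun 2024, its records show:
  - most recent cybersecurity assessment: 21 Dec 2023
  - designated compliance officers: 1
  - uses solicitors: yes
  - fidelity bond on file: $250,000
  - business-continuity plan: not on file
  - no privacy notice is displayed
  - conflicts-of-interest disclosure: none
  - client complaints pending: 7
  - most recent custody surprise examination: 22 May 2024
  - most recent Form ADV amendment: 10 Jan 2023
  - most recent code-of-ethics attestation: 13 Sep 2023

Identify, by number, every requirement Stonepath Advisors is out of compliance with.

1, 2, 3, 4, 6, 7, 8, 9, 10

1. client complaints pending 7 > 4 → not met
2. conflicts-of-interest disclosure absent → not met
3. custody surprise examination 33 days ago vs limit 30 → not met
4. designated compliance officers 1 < 2 → not met
5. Form ADV amendment 531 days ago vs limit 540 → met
6. business-continuity plan absent → not met
7. fidelity bond $250,000 < $275,000 → not met
8. condition 'uses solicitors' holds; code-of-ethics attestation 285 days ago vs limit 270 → not met
9. privacy notice absent → not met
10. cybersecurity assessment 186 days ago vs limit 180 → not met
Not met: 1, 2, 3, 4, 6, 7, 8, 9, 10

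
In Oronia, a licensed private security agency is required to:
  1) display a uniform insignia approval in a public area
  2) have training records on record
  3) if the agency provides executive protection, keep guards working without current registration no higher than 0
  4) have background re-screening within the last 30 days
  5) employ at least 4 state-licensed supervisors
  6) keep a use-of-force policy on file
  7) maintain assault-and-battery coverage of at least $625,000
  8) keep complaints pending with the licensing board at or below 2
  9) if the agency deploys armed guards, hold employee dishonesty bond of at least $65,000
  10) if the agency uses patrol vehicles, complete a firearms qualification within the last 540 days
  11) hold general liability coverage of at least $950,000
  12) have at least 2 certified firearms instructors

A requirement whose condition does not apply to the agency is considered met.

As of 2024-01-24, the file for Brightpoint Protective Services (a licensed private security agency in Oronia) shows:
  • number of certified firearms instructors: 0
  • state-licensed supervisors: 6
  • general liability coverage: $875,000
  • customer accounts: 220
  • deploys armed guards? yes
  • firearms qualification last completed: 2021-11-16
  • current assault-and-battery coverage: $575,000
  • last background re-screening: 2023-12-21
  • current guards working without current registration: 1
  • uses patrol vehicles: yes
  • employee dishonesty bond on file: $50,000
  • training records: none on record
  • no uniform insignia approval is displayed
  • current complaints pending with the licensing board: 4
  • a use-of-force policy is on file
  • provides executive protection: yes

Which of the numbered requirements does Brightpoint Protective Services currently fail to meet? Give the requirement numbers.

1, 2, 3, 4, 7, 8, 9, 10, 11, 12

1. uniform insignia approval absent → not met
2. training records absent → not met
3. condition 'provides executive protection' holds; guards working without current registration 1 > 0 → not met
4. background re-screening 34 days ago vs limit 30 → not met
5. state-licensed supervisors 6 ≥ 4 → met
6. use-of-force policy present → met
7. assault-and-battery coverage $575,000 < $625,000 → not met
8. complaints pending with the licensing board 4 > 2 → not met
9. condition 'deploys armed guards' holds; employee dishonesty bond $50,000 < $65,000 → not met
10. condition 'uses patrol vehicles' holds; firearms qualification 799 days ago vs limit 540 → not met
11. general liability coverage $875,000 < $950,000 → not met
12. certified firearms instructors 0 < 2 → not met
Not met: 1, 2, 3, 4, 7, 8, 9, 10, 11, 12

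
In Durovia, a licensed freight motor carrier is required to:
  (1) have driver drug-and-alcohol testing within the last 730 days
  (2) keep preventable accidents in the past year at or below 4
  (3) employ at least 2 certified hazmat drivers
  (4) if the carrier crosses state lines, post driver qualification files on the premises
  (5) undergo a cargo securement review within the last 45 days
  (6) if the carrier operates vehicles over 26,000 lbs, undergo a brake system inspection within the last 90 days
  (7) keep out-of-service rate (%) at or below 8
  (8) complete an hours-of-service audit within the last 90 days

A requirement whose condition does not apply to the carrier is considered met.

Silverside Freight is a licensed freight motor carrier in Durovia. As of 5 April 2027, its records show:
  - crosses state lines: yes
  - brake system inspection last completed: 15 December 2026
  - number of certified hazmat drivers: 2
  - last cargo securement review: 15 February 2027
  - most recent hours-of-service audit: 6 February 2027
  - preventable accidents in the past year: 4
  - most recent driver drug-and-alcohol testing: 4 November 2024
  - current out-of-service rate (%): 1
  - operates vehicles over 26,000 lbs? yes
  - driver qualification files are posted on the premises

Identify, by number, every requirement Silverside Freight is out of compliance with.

1, 5, 6

1. driver drug-and-alcohol testing 882 days ago vs limit 730 → not met
2. preventable accidents in the past year 4 ≤ 4 → met
3. certified hazmat drivers 2 ≥ 2 → met
4. condition 'crosses state lines' holds; driver qualification files present → met
5. cargo securement review 49 days ago vs limit 45 → not met
6. condition 'operates vehicles over 26,000 lbs' holds; brake system inspection 111 days ago vs limit 90 → not met
7. out-of-service rate (%) 1 ≤ 8 → met
8. hours-of-service audit 58 days ago vs limit 90 → met
Not met: 1, 5, 6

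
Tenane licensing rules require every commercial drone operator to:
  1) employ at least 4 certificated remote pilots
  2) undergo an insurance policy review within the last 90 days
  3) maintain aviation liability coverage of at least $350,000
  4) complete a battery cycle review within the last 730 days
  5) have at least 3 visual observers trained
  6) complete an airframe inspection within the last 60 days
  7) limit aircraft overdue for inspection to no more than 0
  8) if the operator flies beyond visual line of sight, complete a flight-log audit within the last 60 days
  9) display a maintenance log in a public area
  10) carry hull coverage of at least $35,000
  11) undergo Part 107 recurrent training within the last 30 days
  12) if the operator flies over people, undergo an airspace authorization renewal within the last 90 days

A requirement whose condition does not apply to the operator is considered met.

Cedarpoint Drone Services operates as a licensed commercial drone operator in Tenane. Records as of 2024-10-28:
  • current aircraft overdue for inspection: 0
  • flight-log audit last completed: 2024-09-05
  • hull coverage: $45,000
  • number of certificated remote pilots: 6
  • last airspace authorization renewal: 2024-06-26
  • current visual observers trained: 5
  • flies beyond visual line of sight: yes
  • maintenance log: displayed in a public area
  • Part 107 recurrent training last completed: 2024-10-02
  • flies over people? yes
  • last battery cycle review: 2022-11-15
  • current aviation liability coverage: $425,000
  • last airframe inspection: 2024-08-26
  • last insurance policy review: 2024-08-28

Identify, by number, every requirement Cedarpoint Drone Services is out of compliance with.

6, 12

1. certificated remote pilots 6 ≥ 4 → met
2. insurance policy review 61 days ago vs limit 90 → met
3. aviation liability coverage $425,000 ≥ $350,000 → met
4. battery cycle review 713 days ago vs limit 730 → met
5. visual observers trained 5 ≥ 3 → met
6. airframe inspection 63 days ago vs limit 60 → not met
7. aircraft overdue for inspection 0 ≤ 0 → met
8. condition 'flies beyond visual line of sight' holds; flight-log audit 53 days ago vs limit 60 → met
9. maintenance log present → met
10. hull coverage $45,000 ≥ $35,000 → met
11. Part 107 recurrent training 26 days ago vs limit 30 → met
12. condition 'flies over people' holds; airspace authorization renewal 124 days ago vs limit 90 → not met
Not met: 6, 12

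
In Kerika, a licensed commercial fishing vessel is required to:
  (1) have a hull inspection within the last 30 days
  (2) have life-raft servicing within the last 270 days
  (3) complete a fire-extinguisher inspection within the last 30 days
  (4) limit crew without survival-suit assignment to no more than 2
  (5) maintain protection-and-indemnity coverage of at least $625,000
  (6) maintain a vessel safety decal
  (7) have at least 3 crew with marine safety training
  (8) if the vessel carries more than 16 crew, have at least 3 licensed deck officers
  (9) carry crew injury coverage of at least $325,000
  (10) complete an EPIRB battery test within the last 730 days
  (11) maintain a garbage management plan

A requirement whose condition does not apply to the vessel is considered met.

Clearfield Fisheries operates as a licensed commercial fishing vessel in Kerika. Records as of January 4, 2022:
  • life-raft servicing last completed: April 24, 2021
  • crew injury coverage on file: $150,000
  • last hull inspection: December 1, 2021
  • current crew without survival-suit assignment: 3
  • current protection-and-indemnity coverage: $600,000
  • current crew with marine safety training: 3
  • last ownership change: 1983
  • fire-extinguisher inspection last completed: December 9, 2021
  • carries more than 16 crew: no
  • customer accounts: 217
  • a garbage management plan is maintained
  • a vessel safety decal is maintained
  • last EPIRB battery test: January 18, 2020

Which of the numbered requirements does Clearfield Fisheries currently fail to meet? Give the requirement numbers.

1. hull inspection 34 days ago vs limit 30 → not met
2. life-raft servicing 255 days ago vs limit 270 → met
3. fire-extinguisher inspection 26 days ago vs limit 30 → met
4. crew without survival-suit assignment 3 > 2 → not met
5. protection-and-indemnity coverage $600,000 < $625,000 → not met
6. vessel safety decal present → met
7. crew with marine safety training 3 ≥ 3 → met
8. condition 'carries more than 16 crew' does not hold → requirement n/a → met
9. crew injury coverage $150,000 < $325,000 → not met
10. EPIRB battery test 717 days ago vs limit 730 → met
11. garbage management plan present → met
Not met: 1, 4, 5, 9

1, 4, 5, 9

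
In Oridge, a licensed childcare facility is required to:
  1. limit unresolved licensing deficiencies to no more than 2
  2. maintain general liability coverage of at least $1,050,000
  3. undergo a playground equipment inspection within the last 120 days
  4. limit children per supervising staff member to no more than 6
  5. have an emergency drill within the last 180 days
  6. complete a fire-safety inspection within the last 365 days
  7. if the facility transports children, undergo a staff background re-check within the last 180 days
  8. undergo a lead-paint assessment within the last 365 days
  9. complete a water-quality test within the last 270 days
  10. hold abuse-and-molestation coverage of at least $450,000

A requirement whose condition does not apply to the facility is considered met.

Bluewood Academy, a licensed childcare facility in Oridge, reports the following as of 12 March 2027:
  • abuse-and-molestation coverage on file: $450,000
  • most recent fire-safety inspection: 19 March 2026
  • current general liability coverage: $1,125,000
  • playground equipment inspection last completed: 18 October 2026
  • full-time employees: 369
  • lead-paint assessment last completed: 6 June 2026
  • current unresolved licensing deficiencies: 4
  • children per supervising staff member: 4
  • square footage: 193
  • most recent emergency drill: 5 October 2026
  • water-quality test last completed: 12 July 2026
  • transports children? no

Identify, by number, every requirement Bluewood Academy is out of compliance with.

1. unresolved licensing deficiencies 4 > 2 → not met
2. general liability coverage $1,125,000 ≥ $1,050,000 → met
3. playground equipment inspection 145 days ago vs limit 120 → not met
4. children per supervising staff member 4 ≤ 6 → met
5. emergency drill 158 days ago vs limit 180 → met
6. fire-safety inspection 358 days ago vs limit 365 → met
7. condition 'transports children' does not hold → requirement n/a → met
8. lead-paint assessment 279 days ago vs limit 365 → met
9. water-quality test 243 days ago vs limit 270 → met
10. abuse-and-molestation coverage $450,000 ≥ $450,000 → met
Not met: 1, 3

1, 3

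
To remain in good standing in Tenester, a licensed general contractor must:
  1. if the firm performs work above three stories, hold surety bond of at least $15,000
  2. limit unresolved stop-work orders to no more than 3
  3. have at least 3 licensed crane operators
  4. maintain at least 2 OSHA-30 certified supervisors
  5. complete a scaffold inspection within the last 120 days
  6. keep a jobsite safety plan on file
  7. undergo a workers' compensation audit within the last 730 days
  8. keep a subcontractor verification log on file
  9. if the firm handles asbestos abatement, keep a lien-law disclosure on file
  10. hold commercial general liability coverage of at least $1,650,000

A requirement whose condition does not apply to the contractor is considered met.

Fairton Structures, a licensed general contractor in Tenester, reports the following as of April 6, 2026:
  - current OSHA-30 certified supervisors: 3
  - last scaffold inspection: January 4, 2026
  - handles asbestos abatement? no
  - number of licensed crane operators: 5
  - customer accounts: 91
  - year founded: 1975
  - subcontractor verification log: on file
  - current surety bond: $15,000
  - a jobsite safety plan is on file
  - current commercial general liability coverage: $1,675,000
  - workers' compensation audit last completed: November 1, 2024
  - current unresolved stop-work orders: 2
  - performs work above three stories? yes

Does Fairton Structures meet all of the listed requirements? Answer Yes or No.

Yes

1. condition 'performs work above three stories' holds; surety bond $15,000 ≥ $15,000 → met
2. unresolved stop-work orders 2 ≤ 3 → met
3. licensed crane operators 5 ≥ 3 → met
4. OSHA-30 certified supervisors 3 ≥ 2 → met
5. scaffold inspection 92 days ago vs limit 120 → met
6. jobsite safety plan present → met
7. workers' compensation audit 521 days ago vs limit 730 → met
8. subcontractor verification log present → met
9. condition 'handles asbestos abatement' does not hold → requirement n/a → met
10. commercial general liability coverage $1,675,000 ≥ $1,650,000 → met
All met.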